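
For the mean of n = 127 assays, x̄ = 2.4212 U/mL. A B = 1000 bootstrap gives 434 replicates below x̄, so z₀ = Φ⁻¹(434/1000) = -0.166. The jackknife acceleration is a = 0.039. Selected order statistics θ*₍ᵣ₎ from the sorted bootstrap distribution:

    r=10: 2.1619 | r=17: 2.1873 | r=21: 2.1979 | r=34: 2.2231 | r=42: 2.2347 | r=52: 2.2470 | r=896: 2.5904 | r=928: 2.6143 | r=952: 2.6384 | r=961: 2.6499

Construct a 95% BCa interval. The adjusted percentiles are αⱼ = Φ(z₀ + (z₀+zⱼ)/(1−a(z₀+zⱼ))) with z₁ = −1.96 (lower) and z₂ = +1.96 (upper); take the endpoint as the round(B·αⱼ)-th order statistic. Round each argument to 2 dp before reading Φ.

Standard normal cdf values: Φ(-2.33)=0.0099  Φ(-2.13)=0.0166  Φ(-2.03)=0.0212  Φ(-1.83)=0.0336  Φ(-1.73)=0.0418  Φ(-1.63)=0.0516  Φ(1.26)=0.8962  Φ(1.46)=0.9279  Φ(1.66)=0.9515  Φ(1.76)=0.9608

Lower: z₀ + z₁ = -0.166 + (-1.960) = -2.126; 1 − a(z₀+z₁) = 1 − (0.039)(-2.126) = 1.0829; argument = -0.166 + (-2.126)/1.0829 = -2.1292 → -2.13.
α₁ = Φ(-2.13) = 0.0166; rank = round(1000 × 0.0166) = 17; θ*₍17₎ = 2.1873.
Upper: z₀ + z₂ = 1.794; 1 − a(z₀+z₂) = 0.9300; argument = 1.7630 → 1.76; α₂ = 0.9608; rank = 961; θ*₍961₎ = 2.6499.

(2.1873, 2.6499)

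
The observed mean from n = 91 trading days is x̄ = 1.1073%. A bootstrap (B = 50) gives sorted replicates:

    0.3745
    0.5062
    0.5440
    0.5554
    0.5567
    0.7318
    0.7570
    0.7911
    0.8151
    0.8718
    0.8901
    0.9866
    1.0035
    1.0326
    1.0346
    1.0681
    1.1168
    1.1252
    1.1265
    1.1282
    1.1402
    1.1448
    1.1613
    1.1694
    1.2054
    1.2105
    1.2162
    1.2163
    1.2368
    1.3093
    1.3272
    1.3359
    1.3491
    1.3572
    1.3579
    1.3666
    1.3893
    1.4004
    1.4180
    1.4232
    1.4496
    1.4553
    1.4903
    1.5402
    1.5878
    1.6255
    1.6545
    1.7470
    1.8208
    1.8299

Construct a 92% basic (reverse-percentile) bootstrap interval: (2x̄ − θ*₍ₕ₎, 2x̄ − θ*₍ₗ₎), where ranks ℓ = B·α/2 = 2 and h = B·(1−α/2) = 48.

(0.4676, 1.7084)

Percentile endpoints at ranks 2 and 48: θ*₍2₎ = 0.5062, θ*₍48₎ = 1.7470.
Basic interval reflects these around x̄:
  lower = 2 × 1.1073 − 1.7470 = 0.4676
  upper = 2 × 1.1073 − 0.5062 = 1.7084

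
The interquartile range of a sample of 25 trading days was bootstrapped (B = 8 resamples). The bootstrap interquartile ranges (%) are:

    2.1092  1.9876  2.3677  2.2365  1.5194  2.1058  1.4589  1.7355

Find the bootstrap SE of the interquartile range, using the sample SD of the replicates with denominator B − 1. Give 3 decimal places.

Bootstrap SE is the standard deviation of the 8 replicate interquartile ranges.
Mean of replicates: (2.1092 + 1.9876 + 2.3677 + 2.2365 + 1.5194 + 2.1058 + 1.4589 + 1.7355) / 8 = 15.52060 / 8 = 1.94007
Sum of squared deviations: (+0.16912)² + (+0.04753)² + (+0.42763)² + (+0.29642)² + (−0.42067)² + (+0.16572)² + (−0.48117)² + (−0.20457)² = 0.77941
Variance = 0.77941 / 7 = 0.11134
SE* = √0.11134

SE* = 0.334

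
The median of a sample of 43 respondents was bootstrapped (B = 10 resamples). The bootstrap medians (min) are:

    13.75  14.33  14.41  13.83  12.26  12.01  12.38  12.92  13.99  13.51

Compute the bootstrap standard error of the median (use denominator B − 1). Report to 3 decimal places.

Bootstrap SE is the standard deviation of the 10 replicate medians.
Mean of replicates: (13.75 + 14.33 + 14.41 + 13.83 + 12.26 + 12.01 + 12.38 + 12.92 + 13.99 + 13.51) / 10 = 133.3900 / 10 = 13.3390
Sum of squared deviations: (+0.4110)² + (+0.9910)² + (+1.0710)² + (+0.4910)² + (−1.0790)² + (−1.3290)² + (−0.9590)² + (−0.4190)² + (+0.6510)² + (+0.1710)² = 7.0179
Variance = 7.0179 / 9 = 0.7798
SE* = √0.7798

SE* = 0.883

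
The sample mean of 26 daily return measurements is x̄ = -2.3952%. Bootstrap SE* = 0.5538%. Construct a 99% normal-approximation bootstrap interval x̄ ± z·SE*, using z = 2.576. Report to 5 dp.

(-3.82179, -0.96861)

Margin = 2.576 × 0.5538 = 1.426589
Interval: -2.3952 ± 1.426589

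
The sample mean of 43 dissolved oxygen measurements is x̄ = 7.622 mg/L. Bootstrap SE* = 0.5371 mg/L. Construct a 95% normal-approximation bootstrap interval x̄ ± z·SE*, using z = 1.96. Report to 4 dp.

(6.5693, 8.6747)

Margin = 1.96 × 0.5371 = 1.05272
Interval: 7.622 ± 1.05272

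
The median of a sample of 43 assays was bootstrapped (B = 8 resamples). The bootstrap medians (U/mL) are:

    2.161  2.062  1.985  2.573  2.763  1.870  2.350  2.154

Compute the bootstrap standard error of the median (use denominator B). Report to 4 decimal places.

Bootstrap SE is the standard deviation of the 8 replicate medians.
Mean of replicates: (2.161 + 2.062 + 1.985 + 2.573 + 2.763 + 1.870 + 2.350 + 2.154) / 8 = 17.91800 / 8 = 2.23975
Sum of squared deviations: (−0.07875)² + (−0.17775)² + (−0.25475)² + (+0.33325)² + (+0.52325)² + (−0.36975)² + (+0.11025)² + (−0.08575)² = 0.64376
Variance = 0.64376 / 8 = 0.08047
SE* = √0.08047

SE* = 0.2837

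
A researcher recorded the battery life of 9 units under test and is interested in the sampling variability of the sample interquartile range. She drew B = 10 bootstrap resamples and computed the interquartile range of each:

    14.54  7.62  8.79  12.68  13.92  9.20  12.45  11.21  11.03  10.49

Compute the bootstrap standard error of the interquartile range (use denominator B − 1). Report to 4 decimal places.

Bootstrap SE is the standard deviation of the 10 replicate interquartile ranges.
Mean of replicates: (14.54 + 7.62 + 8.79 + 12.68 + 13.92 + 9.20 + 12.45 + 11.21 + 11.03 + 10.49) / 10 = 111.93000 / 10 = 11.19300
Sum of squared deviations: (+3.34700)² + (−3.57300)² + (−2.40300)² + (+1.48700)² + (+2.72700)² + (−1.99300)² + (+1.25700)² + (+0.01700)² + (−0.16300)² + (−0.70300)² = 45.46401
Variance = 45.46401 / 9 = 5.05156
SE* = √5.05156

SE* = 2.2476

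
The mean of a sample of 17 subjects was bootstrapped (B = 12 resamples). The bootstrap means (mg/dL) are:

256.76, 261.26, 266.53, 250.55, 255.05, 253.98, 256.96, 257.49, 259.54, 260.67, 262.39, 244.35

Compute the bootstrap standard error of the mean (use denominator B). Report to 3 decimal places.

SE* = 5.572

Bootstrap SE is the standard deviation of the 12 replicate means.
Mean of replicates: (256.76 + 261.26 + 266.53 + 250.55 + 255.05 + 253.98 + 256.96 + 257.49 + 259.54 + 260.67 + 262.39 + 244.35) / 12 = 3085.5300 / 12 = 257.1275
Sum of squared deviations: (−0.3675)² + (+4.1325)² + (+9.4025)² + (−6.5775)² + (−2.0775)² + (−3.1475)² + (−0.1675)² + (+0.3625)² + (+2.4125)² + (+3.5425)² + (+5.2625)² + (−12.7775)² = 372.5932
Variance = 372.5932 / 12 = 31.0494
SE* = √31.0494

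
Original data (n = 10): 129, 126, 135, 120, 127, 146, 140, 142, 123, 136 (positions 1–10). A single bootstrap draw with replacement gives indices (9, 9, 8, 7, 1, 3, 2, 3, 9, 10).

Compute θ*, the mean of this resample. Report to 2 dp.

θ* = 131.20

Resample values: 123, 123, 142, 140, 129, 135, 126, 135, 123, 136.
Mean = (123 + 123 + 142 + 140 + 129 + 135 + 126 + 135 + 123 + 136) / 10 = 1312.0 / 10 = 131.20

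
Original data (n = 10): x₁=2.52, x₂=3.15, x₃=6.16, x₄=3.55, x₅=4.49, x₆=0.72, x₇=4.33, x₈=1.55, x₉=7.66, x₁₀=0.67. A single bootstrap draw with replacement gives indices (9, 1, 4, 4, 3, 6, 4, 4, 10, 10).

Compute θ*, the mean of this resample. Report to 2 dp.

Resample values: 7.66, 2.52, 3.55, 3.55, 6.16, 0.72, 3.55, 3.55, 0.67, 0.67.
Mean = (7.66 + 2.52 + 3.55 + 3.55 + 6.16 + 0.72 + 3.55 + 3.55 + 0.67 + 0.67) / 10 = 32.600 / 10 = 3.26

θ* = 3.26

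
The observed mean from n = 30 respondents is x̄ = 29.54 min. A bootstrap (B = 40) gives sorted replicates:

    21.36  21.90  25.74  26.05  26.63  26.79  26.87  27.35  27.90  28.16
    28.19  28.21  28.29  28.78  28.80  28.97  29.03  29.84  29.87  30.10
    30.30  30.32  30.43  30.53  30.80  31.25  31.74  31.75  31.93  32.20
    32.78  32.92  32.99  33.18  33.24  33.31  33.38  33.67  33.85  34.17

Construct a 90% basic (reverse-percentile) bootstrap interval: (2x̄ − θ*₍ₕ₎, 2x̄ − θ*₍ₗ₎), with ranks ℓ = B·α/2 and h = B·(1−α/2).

(25.41, 37.18)

Percentile endpoints at ranks 2 and 38: θ*₍2₎ = 21.90, θ*₍38₎ = 33.67.
Basic interval reflects these around x̄:
  lower = 2 × 29.54 − 33.67 = 25.41
  upper = 2 × 29.54 − 21.90 = 37.18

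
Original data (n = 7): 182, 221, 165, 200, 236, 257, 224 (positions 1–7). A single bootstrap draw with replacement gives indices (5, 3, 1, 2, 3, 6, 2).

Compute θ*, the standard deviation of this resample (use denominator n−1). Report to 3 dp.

Resample values: 236, 165, 182, 221, 165, 257, 221.
Mean = 206.7143; sum of squared deviations = 7885.4286
s² = 7885.4286 / 6 = 1314.2381
s = √1314.2381 = 36.252

θ* = 36.252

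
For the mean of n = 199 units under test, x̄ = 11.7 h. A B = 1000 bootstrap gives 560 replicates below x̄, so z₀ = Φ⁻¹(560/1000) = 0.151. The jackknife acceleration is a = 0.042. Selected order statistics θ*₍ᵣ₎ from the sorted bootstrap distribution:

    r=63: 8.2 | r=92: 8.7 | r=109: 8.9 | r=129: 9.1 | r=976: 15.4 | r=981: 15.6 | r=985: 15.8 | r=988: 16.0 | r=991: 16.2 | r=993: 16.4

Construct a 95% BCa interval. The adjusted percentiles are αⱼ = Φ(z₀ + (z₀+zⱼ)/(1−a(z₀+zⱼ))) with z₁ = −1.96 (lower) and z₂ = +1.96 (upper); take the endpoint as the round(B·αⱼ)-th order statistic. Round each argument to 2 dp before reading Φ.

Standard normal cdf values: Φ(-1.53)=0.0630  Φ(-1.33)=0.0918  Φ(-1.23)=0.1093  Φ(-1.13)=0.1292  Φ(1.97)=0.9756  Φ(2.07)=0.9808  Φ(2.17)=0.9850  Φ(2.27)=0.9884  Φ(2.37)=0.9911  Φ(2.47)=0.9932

Lower: z₀ + z₁ = 0.151 + (-1.960) = -1.809; 1 − a(z₀+z₁) = 1 − (0.042)(-1.809) = 1.0760; argument = 0.151 + (-1.809)/1.0760 = -1.5303 → -1.53.
α₁ = Φ(-1.53) = 0.0630; rank = round(1000 × 0.0630) = 63; θ*₍63₎ = 8.2.
Upper: z₀ + z₂ = 2.111; 1 − a(z₀+z₂) = 0.9113; argument = 2.4674 → 2.47; α₂ = 0.9932; rank = 993; θ*₍993₎ = 16.4.

(8.2, 16.4)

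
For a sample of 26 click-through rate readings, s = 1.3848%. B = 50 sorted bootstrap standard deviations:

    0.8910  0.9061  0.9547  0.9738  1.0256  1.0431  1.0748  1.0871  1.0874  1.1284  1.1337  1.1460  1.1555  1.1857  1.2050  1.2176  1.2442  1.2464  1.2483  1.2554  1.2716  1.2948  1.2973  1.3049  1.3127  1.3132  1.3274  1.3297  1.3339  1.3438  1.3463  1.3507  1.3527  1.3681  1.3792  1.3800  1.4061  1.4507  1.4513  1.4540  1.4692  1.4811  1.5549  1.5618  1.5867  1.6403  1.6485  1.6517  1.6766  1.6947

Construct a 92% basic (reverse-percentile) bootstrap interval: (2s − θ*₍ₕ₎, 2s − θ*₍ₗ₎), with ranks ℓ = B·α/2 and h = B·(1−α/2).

Percentile endpoints at ranks 2 and 48: θ*₍2₎ = 0.9061, θ*₍48₎ = 1.6517.
Basic interval reflects these around s:
  lower = 2 × 1.3848 − 1.6517 = 1.1179
  upper = 2 × 1.3848 − 0.9061 = 1.8635

(1.1179, 1.8635)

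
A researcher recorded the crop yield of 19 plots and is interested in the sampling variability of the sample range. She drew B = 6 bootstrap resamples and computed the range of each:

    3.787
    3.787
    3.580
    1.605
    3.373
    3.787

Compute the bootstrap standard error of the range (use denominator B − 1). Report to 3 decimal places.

Bootstrap SE is the standard deviation of the 6 replicate ranges.
Mean of replicates: (3.787 + 3.787 + 3.580 + 1.605 + 3.373 + 3.787) / 6 = 19.9190 / 6 = 3.3198
Sum of squared deviations: (+0.4672)² + (+0.4672)² + (+0.2602)² + (−1.7148)² + (+0.0532)² + (+0.4672)² = 3.6659
Variance = 3.6659 / 5 = 0.7332
SE* = √0.7332

SE* = 0.856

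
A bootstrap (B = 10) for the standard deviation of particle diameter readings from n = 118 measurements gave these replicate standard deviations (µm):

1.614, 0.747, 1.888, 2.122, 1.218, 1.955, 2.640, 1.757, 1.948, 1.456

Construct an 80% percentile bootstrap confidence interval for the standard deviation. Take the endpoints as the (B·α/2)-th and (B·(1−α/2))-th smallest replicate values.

(0.747, 2.122)

Sorted replicates: 0.747, 1.218, 1.456, 1.614, 1.757, 1.888, 1.948, 1.955, 2.122, 2.640
α = 0.20; lower rank = 10 × 0.100 = 1; upper rank = 10 × 0.900 = 9.
The 1st smallest replicate is 0.747; the 9th is 2.122.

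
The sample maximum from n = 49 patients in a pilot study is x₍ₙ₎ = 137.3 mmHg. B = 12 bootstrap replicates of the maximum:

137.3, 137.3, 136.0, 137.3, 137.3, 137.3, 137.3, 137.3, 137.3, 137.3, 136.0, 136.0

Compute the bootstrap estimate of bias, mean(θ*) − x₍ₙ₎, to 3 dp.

mean(θ*) = (137.3 + 137.3 + 136.0 + 137.3 + 137.3 + 137.3 + 137.3 + 137.3 + 137.3 + 137.3 + 136.0 + 136.0) / 12 = 136.9750
bias = 136.9750 − 137.3

bias = −0.325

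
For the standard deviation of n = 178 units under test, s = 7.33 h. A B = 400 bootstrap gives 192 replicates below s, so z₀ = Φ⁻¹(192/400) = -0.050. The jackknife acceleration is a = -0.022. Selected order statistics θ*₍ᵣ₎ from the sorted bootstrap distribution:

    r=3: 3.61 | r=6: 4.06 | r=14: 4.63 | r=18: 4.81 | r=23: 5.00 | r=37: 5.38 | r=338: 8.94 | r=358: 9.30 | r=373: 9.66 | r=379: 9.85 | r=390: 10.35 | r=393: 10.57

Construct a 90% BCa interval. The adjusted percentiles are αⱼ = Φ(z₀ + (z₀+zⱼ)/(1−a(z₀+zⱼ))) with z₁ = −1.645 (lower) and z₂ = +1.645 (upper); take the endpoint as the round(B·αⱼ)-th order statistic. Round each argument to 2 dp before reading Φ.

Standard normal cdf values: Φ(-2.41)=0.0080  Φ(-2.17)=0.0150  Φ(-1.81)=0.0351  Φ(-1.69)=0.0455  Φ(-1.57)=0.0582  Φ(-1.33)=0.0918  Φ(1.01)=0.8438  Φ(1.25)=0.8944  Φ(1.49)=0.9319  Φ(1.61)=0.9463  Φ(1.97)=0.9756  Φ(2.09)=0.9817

(4.63, 9.66)

Lower: z₀ + z₁ = -0.050 + (-1.645) = -1.695; 1 − a(z₀+z₁) = 1 − (-0.022)(-1.695) = 0.9627; argument = -0.050 + (-1.695)/0.9627 = -1.8107 → -1.81.
α₁ = Φ(-1.81) = 0.0351; rank = round(400 × 0.0351) = 14; θ*₍14₎ = 4.63.
Upper: z₀ + z₂ = 1.595; 1 − a(z₀+z₂) = 1.0351; argument = 1.4909 → 1.49; α₂ = 0.9319; rank = 373; θ*₍373₎ = 9.66.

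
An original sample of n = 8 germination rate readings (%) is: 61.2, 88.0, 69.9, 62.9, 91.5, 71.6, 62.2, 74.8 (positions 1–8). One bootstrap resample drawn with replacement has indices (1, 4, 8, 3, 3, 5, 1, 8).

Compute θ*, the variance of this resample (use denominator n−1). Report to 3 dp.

θ* = 101.262

Resample values: 61.2, 62.9, 74.8, 69.9, 69.9, 91.5, 61.2, 74.8.
Mean = 70.7750; sum of squared deviations = 708.8350
s² = 708.8350 / 7 = 101.2621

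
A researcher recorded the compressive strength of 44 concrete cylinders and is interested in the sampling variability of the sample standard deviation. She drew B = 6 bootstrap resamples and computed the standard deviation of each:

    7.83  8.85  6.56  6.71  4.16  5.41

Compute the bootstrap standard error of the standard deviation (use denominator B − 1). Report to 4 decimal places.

Bootstrap SE is the standard deviation of the 6 replicate standard deviations.
Mean of replicates: (7.83 + 8.85 + 6.56 + 6.71 + 4.16 + 5.41) / 6 = 39.52000 / 6 = 6.58667
Sum of squared deviations: (+1.24333)² + (+2.26333)² + (−0.02667)² + (+0.12333)² + (−2.42667)² + (−1.17667)² = 13.95773
Variance = 13.95773 / 5 = 2.79155
SE* = √2.79155

SE* = 1.6708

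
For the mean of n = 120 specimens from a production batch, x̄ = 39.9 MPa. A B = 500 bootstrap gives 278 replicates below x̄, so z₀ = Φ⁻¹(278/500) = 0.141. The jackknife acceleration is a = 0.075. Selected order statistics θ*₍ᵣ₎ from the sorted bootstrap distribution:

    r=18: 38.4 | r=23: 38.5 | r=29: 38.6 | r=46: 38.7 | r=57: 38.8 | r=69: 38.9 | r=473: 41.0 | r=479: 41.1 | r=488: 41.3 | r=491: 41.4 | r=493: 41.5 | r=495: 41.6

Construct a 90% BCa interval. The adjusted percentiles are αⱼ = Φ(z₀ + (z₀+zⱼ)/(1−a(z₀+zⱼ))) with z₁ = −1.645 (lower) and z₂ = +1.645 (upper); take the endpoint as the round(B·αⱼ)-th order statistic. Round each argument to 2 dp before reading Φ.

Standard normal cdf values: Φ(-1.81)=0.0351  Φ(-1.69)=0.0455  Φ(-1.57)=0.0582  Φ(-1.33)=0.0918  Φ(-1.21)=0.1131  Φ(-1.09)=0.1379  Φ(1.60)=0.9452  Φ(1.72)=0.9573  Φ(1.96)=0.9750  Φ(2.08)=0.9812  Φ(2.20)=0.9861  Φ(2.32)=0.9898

Lower: z₀ + z₁ = 0.141 + (-1.645) = -1.504; 1 − a(z₀+z₁) = 1 − (0.075)(-1.504) = 1.1128; argument = 0.141 + (-1.504)/1.1128 = -1.2105 → -1.21.
α₁ = Φ(-1.21) = 0.1131; rank = round(500 × 0.1131) = 57; θ*₍57₎ = 38.8.
Upper: z₀ + z₂ = 1.786; 1 − a(z₀+z₂) = 0.8660; argument = 2.2032 → 2.20; α₂ = 0.9861; rank = 493; θ*₍493₎ = 41.5.

(38.8, 41.5)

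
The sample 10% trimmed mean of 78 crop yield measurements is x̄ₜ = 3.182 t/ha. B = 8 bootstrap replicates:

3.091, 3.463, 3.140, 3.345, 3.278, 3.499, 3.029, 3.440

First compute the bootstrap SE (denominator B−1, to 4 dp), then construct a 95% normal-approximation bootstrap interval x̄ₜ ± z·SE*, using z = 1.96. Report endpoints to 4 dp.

(2.8272, 3.5368)

Mean of replicates = 3.2856; sum of squared deviations = 0.2293; SE* = √(0.2293/7) = 0.1810
Margin = 1.96 × 0.1810 = 0.35476
Interval: 3.182 ± 0.35476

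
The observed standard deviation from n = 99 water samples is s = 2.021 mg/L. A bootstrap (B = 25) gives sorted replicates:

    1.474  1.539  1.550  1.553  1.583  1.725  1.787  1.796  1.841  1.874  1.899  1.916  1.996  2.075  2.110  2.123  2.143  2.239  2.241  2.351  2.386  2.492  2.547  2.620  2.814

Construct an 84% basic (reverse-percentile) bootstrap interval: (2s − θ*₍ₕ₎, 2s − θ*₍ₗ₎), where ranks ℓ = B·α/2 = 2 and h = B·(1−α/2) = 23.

(1.495, 2.503)

Percentile endpoints at ranks 2 and 23: θ*₍2₎ = 1.539, θ*₍23₎ = 2.547.
Basic interval reflects these around s:
  lower = 2 × 2.021 − 2.547 = 1.495
  upper = 2 × 2.021 − 1.539 = 2.503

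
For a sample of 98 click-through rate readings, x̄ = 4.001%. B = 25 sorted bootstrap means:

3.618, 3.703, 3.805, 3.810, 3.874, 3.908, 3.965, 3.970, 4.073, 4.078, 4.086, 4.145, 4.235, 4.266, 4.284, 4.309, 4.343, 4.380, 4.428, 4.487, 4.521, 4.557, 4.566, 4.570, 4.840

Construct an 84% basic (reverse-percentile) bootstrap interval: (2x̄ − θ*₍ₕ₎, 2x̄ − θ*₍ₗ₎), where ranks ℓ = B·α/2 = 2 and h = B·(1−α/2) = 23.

Percentile endpoints at ranks 2 and 23: θ*₍2₎ = 3.703, θ*₍23₎ = 4.566.
Basic interval reflects these around x̄:
  lower = 2 × 4.001 − 4.566 = 3.436
  upper = 2 × 4.001 − 3.703 = 4.299

(3.436, 4.299)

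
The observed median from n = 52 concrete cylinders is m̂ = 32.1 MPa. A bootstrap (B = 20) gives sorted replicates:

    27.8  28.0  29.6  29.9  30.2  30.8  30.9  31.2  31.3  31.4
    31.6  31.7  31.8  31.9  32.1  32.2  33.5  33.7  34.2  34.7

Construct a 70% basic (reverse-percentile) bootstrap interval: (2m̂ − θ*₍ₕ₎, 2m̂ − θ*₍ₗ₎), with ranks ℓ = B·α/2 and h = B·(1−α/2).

Percentile endpoints at ranks 3 and 17: θ*₍3₎ = 29.6, θ*₍17₎ = 33.5.
Basic interval reflects these around m̂:
  lower = 2 × 32.1 − 33.5 = 30.7
  upper = 2 × 32.1 − 29.6 = 34.6

(30.7, 34.6)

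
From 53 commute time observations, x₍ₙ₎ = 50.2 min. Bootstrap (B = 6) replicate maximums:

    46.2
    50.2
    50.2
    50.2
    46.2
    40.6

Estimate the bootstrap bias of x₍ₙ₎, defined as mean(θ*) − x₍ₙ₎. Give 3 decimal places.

mean(θ*) = (46.2 + 50.2 + 50.2 + 50.2 + 46.2 + 40.6) / 6 = 47.2667
bias = 47.2667 − 50.2

bias = −2.933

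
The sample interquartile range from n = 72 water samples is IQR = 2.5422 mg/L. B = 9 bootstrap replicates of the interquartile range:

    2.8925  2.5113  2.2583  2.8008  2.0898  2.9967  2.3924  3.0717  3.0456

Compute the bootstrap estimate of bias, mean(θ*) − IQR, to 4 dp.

mean(θ*) = (2.8925 + 2.5113 + 2.2583 + 2.8008 + 2.0898 + 2.9967 + 2.3924 + 3.0717 + 3.0456) / 9 = 2.67323
bias = 2.67323 − 2.5422

bias = +0.1310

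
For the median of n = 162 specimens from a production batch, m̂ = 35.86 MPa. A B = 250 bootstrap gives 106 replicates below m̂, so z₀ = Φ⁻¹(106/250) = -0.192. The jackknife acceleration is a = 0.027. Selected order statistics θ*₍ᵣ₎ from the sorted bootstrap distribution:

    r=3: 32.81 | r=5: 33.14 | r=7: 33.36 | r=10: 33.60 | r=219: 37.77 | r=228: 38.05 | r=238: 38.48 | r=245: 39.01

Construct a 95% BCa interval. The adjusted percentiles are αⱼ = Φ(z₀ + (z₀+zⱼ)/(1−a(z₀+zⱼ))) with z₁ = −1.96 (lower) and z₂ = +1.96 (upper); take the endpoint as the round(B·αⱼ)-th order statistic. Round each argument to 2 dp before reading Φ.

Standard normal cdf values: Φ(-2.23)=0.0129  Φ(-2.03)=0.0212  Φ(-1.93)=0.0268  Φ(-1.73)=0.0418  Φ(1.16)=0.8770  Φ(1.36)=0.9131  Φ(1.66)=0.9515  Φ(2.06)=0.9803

Lower: z₀ + z₁ = -0.192 + (-1.960) = -2.152; 1 − a(z₀+z₁) = 1 − (0.027)(-2.152) = 1.0581; argument = -0.192 + (-2.152)/1.0581 = -2.2258 → -2.23.
α₁ = Φ(-2.23) = 0.0129; rank = round(250 × 0.0129) = 3; θ*₍3₎ = 32.81.
Upper: z₀ + z₂ = 1.768; 1 − a(z₀+z₂) = 0.9523; argument = 1.6646 → 1.66; α₂ = 0.9515; rank = 238; θ*₍238₎ = 38.48.

(32.81, 38.48)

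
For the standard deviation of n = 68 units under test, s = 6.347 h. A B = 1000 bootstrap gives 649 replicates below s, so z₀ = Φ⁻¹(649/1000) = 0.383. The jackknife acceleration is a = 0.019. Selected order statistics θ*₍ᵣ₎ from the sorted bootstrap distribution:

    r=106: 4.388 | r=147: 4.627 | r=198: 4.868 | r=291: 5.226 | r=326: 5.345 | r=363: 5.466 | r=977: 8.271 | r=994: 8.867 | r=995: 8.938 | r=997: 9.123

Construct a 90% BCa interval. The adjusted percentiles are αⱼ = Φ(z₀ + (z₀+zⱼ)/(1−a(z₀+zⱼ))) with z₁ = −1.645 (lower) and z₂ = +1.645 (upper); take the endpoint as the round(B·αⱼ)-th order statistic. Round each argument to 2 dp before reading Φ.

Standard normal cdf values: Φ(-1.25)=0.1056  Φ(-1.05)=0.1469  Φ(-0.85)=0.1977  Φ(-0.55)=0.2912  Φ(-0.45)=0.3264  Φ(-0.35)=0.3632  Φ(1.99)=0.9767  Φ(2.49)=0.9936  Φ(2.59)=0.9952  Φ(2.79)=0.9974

(4.868, 8.867)

Lower: z₀ + z₁ = 0.383 + (-1.645) = -1.262; 1 − a(z₀+z₁) = 1 − (0.019)(-1.262) = 1.0240; argument = 0.383 + (-1.262)/1.0240 = -0.8494 → -0.85.
α₁ = Φ(-0.85) = 0.1977; rank = round(1000 × 0.1977) = 198; θ*₍198₎ = 4.868.
Upper: z₀ + z₂ = 2.028; 1 − a(z₀+z₂) = 0.9615; argument = 2.4923 → 2.49; α₂ = 0.9936; rank = 994; θ*₍994₎ = 8.867.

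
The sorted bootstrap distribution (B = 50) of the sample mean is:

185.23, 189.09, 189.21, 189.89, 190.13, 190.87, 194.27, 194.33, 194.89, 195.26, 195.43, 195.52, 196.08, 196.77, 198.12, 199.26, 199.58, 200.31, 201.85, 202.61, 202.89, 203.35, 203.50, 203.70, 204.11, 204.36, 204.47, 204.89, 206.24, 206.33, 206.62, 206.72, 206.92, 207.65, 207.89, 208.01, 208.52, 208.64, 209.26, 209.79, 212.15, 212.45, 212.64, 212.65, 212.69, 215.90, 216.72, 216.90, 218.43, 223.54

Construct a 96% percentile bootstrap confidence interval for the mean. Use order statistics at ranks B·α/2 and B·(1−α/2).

α = 0.04; lower rank = 50 × 0.020 = 1; upper rank = 50 × 0.980 = 49.
The 1st smallest replicate is 185.23; the 49th is 218.43.

(185.23, 218.43)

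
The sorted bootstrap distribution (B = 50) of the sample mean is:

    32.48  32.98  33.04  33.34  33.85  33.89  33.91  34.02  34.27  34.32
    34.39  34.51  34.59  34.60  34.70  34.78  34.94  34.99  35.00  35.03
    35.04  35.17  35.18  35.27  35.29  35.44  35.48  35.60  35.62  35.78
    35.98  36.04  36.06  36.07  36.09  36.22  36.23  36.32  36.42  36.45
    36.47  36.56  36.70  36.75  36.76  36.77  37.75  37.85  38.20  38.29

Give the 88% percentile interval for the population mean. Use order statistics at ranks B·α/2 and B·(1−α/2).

α = 0.12; lower rank = 50 × 0.060 = 3; upper rank = 50 × 0.940 = 47.
The 3rd smallest replicate is 33.04; the 47th is 37.75.

(33.04, 37.75)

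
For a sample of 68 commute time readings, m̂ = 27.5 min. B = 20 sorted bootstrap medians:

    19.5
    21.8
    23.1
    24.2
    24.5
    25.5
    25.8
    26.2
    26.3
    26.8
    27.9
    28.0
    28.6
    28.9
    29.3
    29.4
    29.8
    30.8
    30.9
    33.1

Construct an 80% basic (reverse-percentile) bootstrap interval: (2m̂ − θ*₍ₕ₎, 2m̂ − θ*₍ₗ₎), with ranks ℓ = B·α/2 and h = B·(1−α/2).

Percentile endpoints at ranks 2 and 18: θ*₍2₎ = 21.8, θ*₍18₎ = 30.8.
Basic interval reflects these around m̂:
  lower = 2 × 27.5 − 30.8 = 24.2
  upper = 2 × 27.5 − 21.8 = 33.2

(24.2, 33.2)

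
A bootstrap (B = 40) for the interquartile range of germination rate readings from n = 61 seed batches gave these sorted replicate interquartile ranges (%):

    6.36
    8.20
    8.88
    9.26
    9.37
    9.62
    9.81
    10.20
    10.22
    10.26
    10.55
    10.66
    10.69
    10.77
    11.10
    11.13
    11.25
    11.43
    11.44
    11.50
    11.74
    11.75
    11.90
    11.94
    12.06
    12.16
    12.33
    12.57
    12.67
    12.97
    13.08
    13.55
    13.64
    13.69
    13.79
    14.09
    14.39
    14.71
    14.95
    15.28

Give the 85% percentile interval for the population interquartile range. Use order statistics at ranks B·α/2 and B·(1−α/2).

(8.88, 14.39)

α = 0.15; lower rank = 40 × 0.075 = 3; upper rank = 40 × 0.925 = 37.
The 3rd smallest replicate is 8.88; the 37th is 14.39.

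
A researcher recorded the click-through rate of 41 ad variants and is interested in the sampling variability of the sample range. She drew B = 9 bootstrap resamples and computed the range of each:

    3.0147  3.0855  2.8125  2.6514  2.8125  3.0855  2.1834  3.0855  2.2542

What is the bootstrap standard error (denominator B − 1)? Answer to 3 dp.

Bootstrap SE is the standard deviation of the 9 replicate ranges.
Mean of replicates: (3.0147 + 3.0855 + 2.8125 + 2.6514 + 2.8125 + 3.0855 + 2.1834 + 3.0855 + 2.2542) / 9 = 24.98520 / 9 = 2.77613
Sum of squared deviations: (+0.23857)² + (+0.30937)² + (+0.03637)² + (−0.12473)² + (+0.03637)² + (+0.30937)² + (−0.59273)² + (+0.30937)² + (−0.52193)² = 0.98599
Variance = 0.98599 / 8 = 0.12325
SE* = √0.12325

SE* = 0.351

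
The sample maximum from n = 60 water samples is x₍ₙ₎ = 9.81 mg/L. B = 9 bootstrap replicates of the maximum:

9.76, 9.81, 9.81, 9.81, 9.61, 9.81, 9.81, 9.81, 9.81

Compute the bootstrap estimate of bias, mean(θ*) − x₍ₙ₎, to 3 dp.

mean(θ*) = (9.76 + 9.81 + 9.81 + 9.81 + 9.61 + 9.81 + 9.81 + 9.81 + 9.81) / 9 = 9.7822
bias = 9.7822 − 9.81

bias = −0.028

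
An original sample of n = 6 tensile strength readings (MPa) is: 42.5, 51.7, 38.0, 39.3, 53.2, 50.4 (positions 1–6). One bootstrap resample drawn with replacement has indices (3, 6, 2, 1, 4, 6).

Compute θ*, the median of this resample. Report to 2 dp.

Resample values: 38.0, 50.4, 51.7, 42.5, 39.3, 50.4.
Sorted: 38.0, 39.3, 42.5, 50.4, 50.4, 51.7
Median = average of the two middle values = 46.45

θ* = 46.45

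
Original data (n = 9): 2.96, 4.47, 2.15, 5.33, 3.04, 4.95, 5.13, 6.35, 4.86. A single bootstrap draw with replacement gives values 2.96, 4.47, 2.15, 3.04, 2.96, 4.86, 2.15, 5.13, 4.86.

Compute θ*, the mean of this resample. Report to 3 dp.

θ* = 3.620

Mean = (2.96 + 4.47 + 2.15 + 3.04 + 2.96 + 4.86 + 2.15 + 5.13 + 4.86) / 9 = 32.580 / 9 = 3.620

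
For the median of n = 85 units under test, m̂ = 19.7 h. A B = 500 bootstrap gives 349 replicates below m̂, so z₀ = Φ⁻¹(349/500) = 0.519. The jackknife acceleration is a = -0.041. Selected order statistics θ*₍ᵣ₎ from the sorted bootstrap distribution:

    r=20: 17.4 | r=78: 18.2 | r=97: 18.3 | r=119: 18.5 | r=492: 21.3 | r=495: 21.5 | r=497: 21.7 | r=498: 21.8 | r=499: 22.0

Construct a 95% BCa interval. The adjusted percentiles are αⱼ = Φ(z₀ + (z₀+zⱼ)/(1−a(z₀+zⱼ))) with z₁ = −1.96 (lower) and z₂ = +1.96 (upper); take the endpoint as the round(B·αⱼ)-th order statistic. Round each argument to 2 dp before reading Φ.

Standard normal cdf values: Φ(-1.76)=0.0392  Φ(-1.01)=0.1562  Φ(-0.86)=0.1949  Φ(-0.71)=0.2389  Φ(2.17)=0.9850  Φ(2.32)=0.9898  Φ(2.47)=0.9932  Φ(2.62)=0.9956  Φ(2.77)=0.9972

Lower: z₀ + z₁ = 0.519 + (-1.960) = -1.441; 1 − a(z₀+z₁) = 1 − (-0.041)(-1.441) = 0.9409; argument = 0.519 + (-1.441)/0.9409 = -1.0125 → -1.01.
α₁ = Φ(-1.01) = 0.1562; rank = round(500 × 0.1562) = 78; θ*₍78₎ = 18.2.
Upper: z₀ + z₂ = 2.479; 1 − a(z₀+z₂) = 1.1016; argument = 2.7693 → 2.77; α₂ = 0.9972; rank = 499; θ*₍499₎ = 22.0.

(18.2, 22.0)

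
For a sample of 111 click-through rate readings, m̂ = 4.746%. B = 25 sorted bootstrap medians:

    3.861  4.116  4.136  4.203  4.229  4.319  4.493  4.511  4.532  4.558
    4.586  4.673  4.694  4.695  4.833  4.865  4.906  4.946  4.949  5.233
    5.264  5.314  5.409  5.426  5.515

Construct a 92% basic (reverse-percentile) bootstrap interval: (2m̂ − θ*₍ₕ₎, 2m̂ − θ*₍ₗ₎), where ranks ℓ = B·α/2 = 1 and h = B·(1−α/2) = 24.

(4.066, 5.631)

Percentile endpoints at ranks 1 and 24: θ*₍1₎ = 3.861, θ*₍24₎ = 5.426.
Basic interval reflects these around m̂:
  lower = 2 × 4.746 − 5.426 = 4.066
  upper = 2 × 4.746 − 3.861 = 5.631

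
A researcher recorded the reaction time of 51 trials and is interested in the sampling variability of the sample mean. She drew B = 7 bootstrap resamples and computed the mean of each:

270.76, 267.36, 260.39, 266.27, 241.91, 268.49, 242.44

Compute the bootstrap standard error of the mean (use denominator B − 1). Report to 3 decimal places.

SE* = 12.358

Bootstrap SE is the standard deviation of the 7 replicate means.
Mean of replicates: (270.76 + 267.36 + 260.39 + 266.27 + 241.91 + 268.49 + 242.44) / 7 = 1817.6200 / 7 = 259.6600
Sum of squared deviations: (+11.1000)² + (+7.7000)² + (+0.7300)² + (+6.6100)² + (−17.7500)² + (+8.8300)² + (−17.2200)² = 916.2848
Variance = 916.2848 / 6 = 152.7141
SE* = √152.7141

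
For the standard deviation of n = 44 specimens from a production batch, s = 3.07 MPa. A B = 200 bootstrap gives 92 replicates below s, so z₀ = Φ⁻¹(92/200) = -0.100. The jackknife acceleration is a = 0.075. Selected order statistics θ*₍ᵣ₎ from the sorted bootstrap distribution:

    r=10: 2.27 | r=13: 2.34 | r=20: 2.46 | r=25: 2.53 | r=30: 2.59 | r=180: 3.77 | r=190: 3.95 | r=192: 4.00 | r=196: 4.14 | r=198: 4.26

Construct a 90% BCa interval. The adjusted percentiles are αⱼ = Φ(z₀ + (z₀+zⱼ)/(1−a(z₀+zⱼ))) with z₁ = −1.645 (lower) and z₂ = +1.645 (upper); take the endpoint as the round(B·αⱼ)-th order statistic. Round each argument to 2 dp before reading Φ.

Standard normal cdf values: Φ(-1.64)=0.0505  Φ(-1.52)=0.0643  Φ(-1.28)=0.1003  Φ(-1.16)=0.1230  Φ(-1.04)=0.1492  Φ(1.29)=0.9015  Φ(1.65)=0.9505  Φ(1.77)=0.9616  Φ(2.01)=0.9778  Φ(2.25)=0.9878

Lower: z₀ + z₁ = -0.100 + (-1.645) = -1.745; 1 − a(z₀+z₁) = 1 − (0.075)(-1.745) = 1.1309; argument = -0.100 + (-1.745)/1.1309 = -1.6431 → -1.64.
α₁ = Φ(-1.64) = 0.0505; rank = round(200 × 0.0505) = 10; θ*₍10₎ = 2.27.
Upper: z₀ + z₂ = 1.545; 1 − a(z₀+z₂) = 0.8841; argument = 1.6475 → 1.65; α₂ = 0.9505; rank = 190; θ*₍190₎ = 3.95.

(2.27, 3.95)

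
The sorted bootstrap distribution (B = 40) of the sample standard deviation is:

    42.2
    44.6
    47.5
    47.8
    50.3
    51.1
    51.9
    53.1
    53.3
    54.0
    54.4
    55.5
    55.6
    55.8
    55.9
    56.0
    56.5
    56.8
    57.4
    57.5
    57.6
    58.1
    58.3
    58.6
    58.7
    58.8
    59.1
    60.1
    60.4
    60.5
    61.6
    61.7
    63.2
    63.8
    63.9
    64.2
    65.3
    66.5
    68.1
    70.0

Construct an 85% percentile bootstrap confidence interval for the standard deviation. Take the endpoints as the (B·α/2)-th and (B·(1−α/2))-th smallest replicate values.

(47.5, 65.3)

α = 0.15; lower rank = 40 × 0.075 = 3; upper rank = 40 × 0.925 = 37.
The 3rd smallest replicate is 47.5; the 37th is 65.3.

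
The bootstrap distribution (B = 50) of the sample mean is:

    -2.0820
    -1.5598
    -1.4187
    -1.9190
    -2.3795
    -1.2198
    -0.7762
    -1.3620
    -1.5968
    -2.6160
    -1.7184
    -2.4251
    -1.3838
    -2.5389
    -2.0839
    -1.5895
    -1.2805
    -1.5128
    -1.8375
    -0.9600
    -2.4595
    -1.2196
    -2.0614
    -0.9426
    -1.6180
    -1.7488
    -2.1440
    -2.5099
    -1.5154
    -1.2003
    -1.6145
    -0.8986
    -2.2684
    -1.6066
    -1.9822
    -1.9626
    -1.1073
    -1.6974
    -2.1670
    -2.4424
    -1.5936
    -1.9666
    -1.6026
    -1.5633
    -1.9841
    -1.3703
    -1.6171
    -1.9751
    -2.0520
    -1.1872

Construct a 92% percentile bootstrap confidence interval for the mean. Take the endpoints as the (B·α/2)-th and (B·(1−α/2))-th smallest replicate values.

Sorted replicates: -2.6160, -2.5389, -2.5099, -2.4595, -2.4424, -2.4251, -2.3795, -2.2684, -2.1670, -2.1440, -2.0839, -2.0820, -2.0614, -2.0520, -1.9841, -1.9822, -1.9751, -1.9666, -1.9626, -1.9190, -1.8375, -1.7488, -1.7184, -1.6974, -1.6180, -1.6171, -1.6145, -1.6066, -1.6026, -1.5968, -1.5936, -1.5895, -1.5633, -1.5598, -1.5154, -1.5128, -1.4187, -1.3838, -1.3703, -1.3620, -1.2805, -1.2198, -1.2196, -1.2003, -1.1872, -1.1073, -0.9600, -0.9426, -0.8986, -0.7762
α = 0.08; lower rank = 50 × 0.040 = 2; upper rank = 50 × 0.960 = 48.
The 2nd smallest replicate is -2.5389; the 48th is -0.9426.

(-2.5389, -0.9426)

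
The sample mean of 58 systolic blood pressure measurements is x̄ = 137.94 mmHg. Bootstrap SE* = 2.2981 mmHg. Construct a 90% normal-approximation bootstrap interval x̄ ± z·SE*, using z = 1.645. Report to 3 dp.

(134.160, 141.720)

Margin = 1.645 × 2.2981 = 3.7804
Interval: 137.94 ± 3.7804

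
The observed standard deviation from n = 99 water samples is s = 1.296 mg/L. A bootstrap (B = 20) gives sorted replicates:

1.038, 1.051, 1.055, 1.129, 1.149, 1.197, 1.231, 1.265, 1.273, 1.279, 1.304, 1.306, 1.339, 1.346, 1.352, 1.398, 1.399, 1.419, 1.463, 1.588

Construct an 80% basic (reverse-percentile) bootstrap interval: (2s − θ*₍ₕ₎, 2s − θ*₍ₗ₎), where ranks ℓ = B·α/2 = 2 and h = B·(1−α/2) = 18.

(1.173, 1.541)

Percentile endpoints at ranks 2 and 18: θ*₍2₎ = 1.051, θ*₍18₎ = 1.419.
Basic interval reflects these around s:
  lower = 2 × 1.296 − 1.419 = 1.173
  upper = 2 × 1.296 − 1.051 = 1.541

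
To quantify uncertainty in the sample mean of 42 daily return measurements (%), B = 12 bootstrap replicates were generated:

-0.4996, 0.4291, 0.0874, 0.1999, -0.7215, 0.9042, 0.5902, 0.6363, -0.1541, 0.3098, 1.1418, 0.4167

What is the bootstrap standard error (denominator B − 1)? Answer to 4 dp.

SE* = 0.5427

Bootstrap SE is the standard deviation of the 12 replicate means.
Mean of replicates: ((-0.4996) + 0.4291 + 0.0874 + 0.1999 + (-0.7215) + 0.9042 + 0.5902 + 0.6363 + (-0.1541) + 0.3098 + 1.1418 + 0.4167) / 12 = 3.34020 / 12 = 0.27835
Sum of squared deviations: (−0.77795)² + (+0.15075)² + (−0.19095)² + (−0.07845)² + (−0.99985)² + (+0.62585)² + (+0.31185)² + (+0.35795)² + (−0.43245)² + (+0.03145)² + (+0.86345)² + (+0.13835)² = 3.24000
Variance = 3.24000 / 11 = 0.29455
SE* = √0.29455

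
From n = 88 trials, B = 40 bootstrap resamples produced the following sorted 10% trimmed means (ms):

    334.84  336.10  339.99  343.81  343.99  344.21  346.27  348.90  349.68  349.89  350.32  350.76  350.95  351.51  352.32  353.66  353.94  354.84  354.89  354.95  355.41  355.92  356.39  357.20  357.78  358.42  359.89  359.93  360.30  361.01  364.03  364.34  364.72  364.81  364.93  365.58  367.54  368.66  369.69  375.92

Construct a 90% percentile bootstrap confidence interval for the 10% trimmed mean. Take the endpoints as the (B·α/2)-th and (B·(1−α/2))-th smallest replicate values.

(336.10, 368.66)

α = 0.10; lower rank = 40 × 0.050 = 2; upper rank = 40 × 0.950 = 38.
The 2nd smallest replicate is 336.10; the 38th is 368.66.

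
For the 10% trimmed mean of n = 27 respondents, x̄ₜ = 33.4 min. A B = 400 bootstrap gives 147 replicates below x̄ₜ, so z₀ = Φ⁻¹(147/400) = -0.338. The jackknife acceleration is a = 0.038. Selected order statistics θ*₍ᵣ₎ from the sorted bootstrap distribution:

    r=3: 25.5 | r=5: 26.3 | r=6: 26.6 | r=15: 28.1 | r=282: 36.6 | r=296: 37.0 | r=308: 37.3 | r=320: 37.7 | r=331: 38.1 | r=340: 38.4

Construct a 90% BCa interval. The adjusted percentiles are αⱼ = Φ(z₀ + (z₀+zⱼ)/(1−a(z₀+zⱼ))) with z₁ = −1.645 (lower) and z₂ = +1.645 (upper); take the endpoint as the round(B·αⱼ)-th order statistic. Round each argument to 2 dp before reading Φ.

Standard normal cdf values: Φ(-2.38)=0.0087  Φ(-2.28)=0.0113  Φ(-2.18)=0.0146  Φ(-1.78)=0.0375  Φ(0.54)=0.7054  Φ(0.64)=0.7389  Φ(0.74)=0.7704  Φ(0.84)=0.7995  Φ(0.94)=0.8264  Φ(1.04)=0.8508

(26.6, 38.4)

Lower: z₀ + z₁ = -0.338 + (-1.645) = -1.983; 1 − a(z₀+z₁) = 1 − (0.038)(-1.983) = 1.0754; argument = -0.338 + (-1.983)/1.0754 = -2.1820 → -2.18.
α₁ = Φ(-2.18) = 0.0146; rank = round(400 × 0.0146) = 6; θ*₍6₎ = 26.6.
Upper: z₀ + z₂ = 1.307; 1 − a(z₀+z₂) = 0.9503; argument = 1.0373 → 1.04; α₂ = 0.8508; rank = 340; θ*₍340₎ = 38.4.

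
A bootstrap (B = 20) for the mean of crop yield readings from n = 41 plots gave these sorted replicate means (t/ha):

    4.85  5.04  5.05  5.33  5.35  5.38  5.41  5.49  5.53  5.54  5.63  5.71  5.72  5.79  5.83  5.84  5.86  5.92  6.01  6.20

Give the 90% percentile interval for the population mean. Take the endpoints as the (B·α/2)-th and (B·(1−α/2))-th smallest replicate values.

(4.85, 6.01)

α = 0.10; lower rank = 20 × 0.050 = 1; upper rank = 20 × 0.950 = 19.
The 1st smallest replicate is 4.85; the 19th is 6.01.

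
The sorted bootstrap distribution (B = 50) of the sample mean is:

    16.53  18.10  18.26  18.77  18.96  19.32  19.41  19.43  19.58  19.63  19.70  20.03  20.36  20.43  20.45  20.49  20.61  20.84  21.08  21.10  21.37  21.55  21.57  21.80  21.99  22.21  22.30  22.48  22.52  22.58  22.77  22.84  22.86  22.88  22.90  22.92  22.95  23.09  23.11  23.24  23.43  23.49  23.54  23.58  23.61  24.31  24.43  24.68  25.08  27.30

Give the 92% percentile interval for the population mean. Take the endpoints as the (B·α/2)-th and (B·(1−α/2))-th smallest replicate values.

α = 0.08; lower rank = 50 × 0.040 = 2; upper rank = 50 × 0.960 = 48.
The 2nd smallest replicate is 18.10; the 48th is 24.68.

(18.10, 24.68)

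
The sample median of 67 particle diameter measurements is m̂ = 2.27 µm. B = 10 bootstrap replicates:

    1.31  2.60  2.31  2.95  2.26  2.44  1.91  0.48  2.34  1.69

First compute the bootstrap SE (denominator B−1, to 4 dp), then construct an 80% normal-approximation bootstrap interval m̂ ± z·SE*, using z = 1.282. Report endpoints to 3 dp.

Mean of replicates = 2.0290; sum of squared deviations = 4.6177; SE* = √(4.6177/9) = 0.7163
Margin = 1.282 × 0.7163 = 0.9183
Interval: 2.27 ± 0.9183

(1.352, 3.188)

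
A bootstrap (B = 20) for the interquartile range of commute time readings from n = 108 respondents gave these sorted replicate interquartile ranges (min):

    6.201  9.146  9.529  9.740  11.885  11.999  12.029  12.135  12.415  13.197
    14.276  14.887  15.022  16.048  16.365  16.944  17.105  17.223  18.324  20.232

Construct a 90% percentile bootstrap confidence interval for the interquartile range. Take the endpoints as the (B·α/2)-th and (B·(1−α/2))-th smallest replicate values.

(6.201, 18.324)

α = 0.10; lower rank = 20 × 0.050 = 1; upper rank = 20 × 0.950 = 19.
The 1st smallest replicate is 6.201; the 19th is 18.324.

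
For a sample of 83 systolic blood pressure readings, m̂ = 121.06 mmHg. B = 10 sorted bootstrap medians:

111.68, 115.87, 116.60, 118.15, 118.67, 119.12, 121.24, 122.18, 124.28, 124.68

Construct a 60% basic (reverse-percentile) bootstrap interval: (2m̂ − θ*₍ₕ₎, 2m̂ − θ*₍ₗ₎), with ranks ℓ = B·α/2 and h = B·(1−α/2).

Percentile endpoints at ranks 2 and 8: θ*₍2₎ = 115.87, θ*₍8₎ = 122.18.
Basic interval reflects these around m̂:
  lower = 2 × 121.06 − 122.18 = 119.94
  upper = 2 × 121.06 − 115.87 = 126.25

(119.94, 126.25)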